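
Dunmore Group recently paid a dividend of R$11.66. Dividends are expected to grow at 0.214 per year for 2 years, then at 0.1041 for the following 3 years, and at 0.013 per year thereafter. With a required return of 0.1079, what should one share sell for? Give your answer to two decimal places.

R$216.40

Three-stage DDM. Project D₁…D_5; terminal Gordon value at t=5 with g = 0.013; discount at r = 0.1079.
D_1 = 14.1552
D_2 = 17.1845
D_3 = 18.9734
D_4 = 20.9485
D_5 = 23.1292
TV_5 = 23.4299/(0.1079−0.013) = 246.8905
P₀ = Σ Dₜ/(1+r)ᵗ + TV_5/(1+r)^5 = 216.4014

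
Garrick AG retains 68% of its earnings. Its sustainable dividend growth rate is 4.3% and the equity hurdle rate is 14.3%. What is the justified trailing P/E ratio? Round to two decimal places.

Payout ratio b = 1 − 0.68 = 0.32.
Justified trailing P/E = b(1+g)/(r−g) = 0.32×(1+0.043)/(0.143−0.043) = 3.3376

3.34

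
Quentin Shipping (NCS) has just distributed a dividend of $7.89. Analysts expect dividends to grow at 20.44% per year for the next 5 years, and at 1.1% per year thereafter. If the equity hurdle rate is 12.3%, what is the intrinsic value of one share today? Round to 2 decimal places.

Two-stage DDM. Project D₁…D_5 at 0.2044, terminal growth 0.011, discount at r = 0.123.
D_1 = 9.5027
D_2 = 11.4451
D_3 = 13.7844
D_4 = 16.6020
D_5 = 19.9954
Terminal value at t=5: TV = D_6/(r−g) = 20.2154/(0.123−0.011) = 180.4945
P₀ = 9.5027/(1+0.123)^1 + 11.4451/(1+0.123)^2 + 13.7844/(1+0.123)^3 + 16.6020/(1+0.123)^4 + 19.9954/(1+0.123)^5 + 180.4945/(1+0.123)^5 = 149.9607

$149.96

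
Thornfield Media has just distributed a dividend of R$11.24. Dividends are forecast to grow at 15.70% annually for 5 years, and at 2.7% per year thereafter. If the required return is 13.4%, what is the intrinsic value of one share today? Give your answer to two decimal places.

Two-stage DDM. Project D₁…D_5 at 0.157, terminal growth 0.027, discount at r = 0.134.
D_1 = 13.0047
D_2 = 15.0464
D_3 = 17.4087
D_4 = 20.1419
D_5 = 23.3041
Terminal value at t=5: TV = D_6/(r−g) = 23.9334/(0.134−0.027) = 223.6762
P₀ = 13.0047/(1+0.134)^1 + 15.0464/(1+0.134)^2 + 17.4087/(1+0.134)^3 + 20.1419/(1+0.134)^4 + 23.3041/(1+0.134)^5 + 223.6762/(1+0.134)^5 = 178.9899

R$178.99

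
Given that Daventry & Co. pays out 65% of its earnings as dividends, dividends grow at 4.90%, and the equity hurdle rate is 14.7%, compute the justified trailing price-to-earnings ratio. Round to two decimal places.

6.96

Justified trailing P/E = b(1+g)/(r−g) = 0.65×(1+0.049)/(0.147−0.049) = 6.9577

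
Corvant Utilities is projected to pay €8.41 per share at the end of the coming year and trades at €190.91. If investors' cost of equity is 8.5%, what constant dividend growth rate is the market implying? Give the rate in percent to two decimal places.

4.09%

From P₀ = D₁/(r − g), the implied growth is g = r − D₁/P₀.
g = 0.085 − 8.41/190.91 = 0.085 − 0.04405 = 0.04095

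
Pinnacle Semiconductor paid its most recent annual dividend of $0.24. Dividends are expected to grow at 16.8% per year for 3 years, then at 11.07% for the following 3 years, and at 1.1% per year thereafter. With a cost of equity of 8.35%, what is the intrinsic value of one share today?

Three-stage DDM. Project D₁…D_6; terminal Gordon value at t=6 with g = 0.011; discount at r = 0.0835.
D_1 = 0.2803
D_2 = 0.3274
D_3 = 0.3824
D_4 = 0.4248
D_5 = 0.4718
D_6 = 0.5240
TV_6 = 0.5298/(0.0835−0.011) = 7.3071
P₀ = Σ Dₜ/(1+r)ᵗ + TV_6/(1+r)^6 = 6.3024

$6.30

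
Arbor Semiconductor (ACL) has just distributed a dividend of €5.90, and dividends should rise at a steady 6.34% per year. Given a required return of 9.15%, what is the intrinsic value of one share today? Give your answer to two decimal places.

€223.28

Gordon growth model: P₀ = D₁/(r − g). D₁ = 5.90 × (1 + 0.0634) = 6.2741.
P₀ = 6.2741 / (0.0915 − 0.0634) = 6.2741 / 0.0281 = 223.2762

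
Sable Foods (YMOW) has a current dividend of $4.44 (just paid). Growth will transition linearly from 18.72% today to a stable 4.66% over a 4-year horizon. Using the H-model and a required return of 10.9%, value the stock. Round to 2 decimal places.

$94.48

H-model: P₀ = D₀[(1+g_L) + H(g_S−g_L)]/(r−g_L), with H = 4/2 = 2.
P₀ = 4.44 × [(1+0.0466) + 2×(0.1872−0.0466)] / (0.109−0.0466)
   = 4.44 × 1.3278 / 0.0624 = 94.4781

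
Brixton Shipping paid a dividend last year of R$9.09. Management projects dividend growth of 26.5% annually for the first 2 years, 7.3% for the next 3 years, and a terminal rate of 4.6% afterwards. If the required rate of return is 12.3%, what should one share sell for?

R$190.06

Three-stage DDM. Project D₁…D_5; terminal Gordon value at t=5 with g = 0.046; discount at r = 0.123.
D_1 = 11.4989
D_2 = 14.5460
D_3 = 15.6079
D_4 = 16.7473
D_5 = 17.9698
TV_5 = 18.7964/(0.123−0.046) = 244.1097
P₀ = Σ Dₜ/(1+r)ᵗ + TV_5/(1+r)^5 = 190.0593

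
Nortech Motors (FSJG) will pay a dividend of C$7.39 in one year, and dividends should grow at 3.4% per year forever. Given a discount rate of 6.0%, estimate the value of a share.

C$284.23

Gordon growth model: P₀ = D₁/(r − g), with D₁ = 7.39 given directly.
P₀ = 7.3900 / (0.06 − 0.034) = 7.3900 / 0.026 = 284.2308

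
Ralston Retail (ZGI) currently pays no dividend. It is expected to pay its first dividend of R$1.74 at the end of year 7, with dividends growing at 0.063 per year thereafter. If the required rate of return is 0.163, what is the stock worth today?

R$7.03

Deferred-dividend DDM. At t=6 the remaining stream is a growing perpetuity with first payment D_7 = 1.74.
V_6 = D_7/(r−g) = 1.74/(0.163−0.063) = 17.4000
P₀ = V_6/(1+r)^6 = 17.4000/(1+0.163)^6 = 7.0319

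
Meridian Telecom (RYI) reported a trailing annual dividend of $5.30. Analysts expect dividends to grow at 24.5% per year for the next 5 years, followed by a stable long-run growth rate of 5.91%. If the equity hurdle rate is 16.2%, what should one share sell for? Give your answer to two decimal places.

$109.77

Two-stage DDM. Project D₁…D_5 at 0.245, terminal growth 0.0591, discount at r = 0.162.
D_1 = 6.5985
D_2 = 8.2151
D_3 = 10.2278
D_4 = 12.7337
D_5 = 15.8534
Terminal value at t=5: TV = D_6/(r−g) = 16.7903/(0.162−0.0591) = 163.1715
P₀ = 6.5985/(1+0.162)^1 + 8.2151/(1+0.162)^2 + 10.2278/(1+0.162)^3 + 12.7337/(1+0.162)^4 + 15.8534/(1+0.162)^5 + 163.1715/(1+0.162)^5 = 109.7710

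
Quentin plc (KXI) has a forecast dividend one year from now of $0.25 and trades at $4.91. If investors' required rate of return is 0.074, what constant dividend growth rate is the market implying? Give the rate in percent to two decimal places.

2.31%

From P₀ = D₁/(r − g), the implied growth is g = r − D₁/P₀.
g = 0.074 − 0.25/4.91 = 0.074 − 0.05092 = 0.02308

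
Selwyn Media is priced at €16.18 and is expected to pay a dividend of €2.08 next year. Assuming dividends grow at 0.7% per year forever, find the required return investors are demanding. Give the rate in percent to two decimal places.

13.56%

Rearranging the constant-growth DDM: r = D₁/P₀ + g.
r = 2.0800 / 16.18 + 0.007 = 0.12855 + 0.007 = 0.13555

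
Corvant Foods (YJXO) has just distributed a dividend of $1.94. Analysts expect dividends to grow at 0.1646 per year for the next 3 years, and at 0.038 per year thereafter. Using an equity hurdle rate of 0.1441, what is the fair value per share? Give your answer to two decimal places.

$26.05

Two-stage DDM. Project D₁…D_3 at 0.1646, terminal growth 0.038, discount at r = 0.1441.
D_1 = 2.2593
D_2 = 2.6312
D_3 = 3.0643
Terminal value at t=3: TV = D_4/(r−g) = 3.1807/(0.1441−0.038) = 29.9788
P₀ = 2.2593/(1+0.1441)^1 + 2.6312/(1+0.1441)^2 + 3.0643/(1+0.1441)^3 + 29.9788/(1+0.1441)^3 = 26.0491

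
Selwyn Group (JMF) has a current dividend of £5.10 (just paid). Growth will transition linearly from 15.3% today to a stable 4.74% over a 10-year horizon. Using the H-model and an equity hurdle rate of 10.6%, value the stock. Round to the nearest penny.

H-model: P₀ = D₀[(1+g_L) + H(g_S−g_L)]/(r−g_L), with H = 10/2 = 5.
P₀ = 5.10 × [(1+0.0474) + 5×(0.153−0.0474)] / (0.106−0.0474)
   = 5.10 × 1.5754 / 0.0586 = 137.1082

£137.11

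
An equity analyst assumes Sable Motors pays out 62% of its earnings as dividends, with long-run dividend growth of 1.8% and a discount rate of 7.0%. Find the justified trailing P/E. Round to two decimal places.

Justified trailing P/E = b(1+g)/(r−g) = 0.62×(1+0.018)/(0.07−0.018) = 12.1377

12.14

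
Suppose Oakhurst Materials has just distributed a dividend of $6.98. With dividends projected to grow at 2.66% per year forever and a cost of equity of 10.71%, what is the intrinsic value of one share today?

Gordon growth model: P₀ = D₁/(r − g). D₁ = 6.98 × (1 + 0.0266) = 7.1657.
P₀ = 7.1657 / (0.1071 − 0.0266) = 7.1657 / 0.0805 = 89.0145

$89.01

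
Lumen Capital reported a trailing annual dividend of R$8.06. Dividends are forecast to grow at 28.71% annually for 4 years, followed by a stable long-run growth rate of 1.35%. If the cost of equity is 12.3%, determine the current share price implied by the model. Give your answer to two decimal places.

Two-stage DDM. Project D₁…D_4 at 0.2871, terminal growth 0.0135, discount at r = 0.123.
D_1 = 10.3740
D_2 = 13.3524
D_3 = 17.1859
D_4 = 22.1200
Terminal value at t=4: TV = D_5/(r−g) = 22.4186/(0.123−0.0135) = 204.7358
P₀ = 10.3740/(1+0.123)^1 + 13.3524/(1+0.123)^2 + 17.1859/(1+0.123)^3 + 22.1200/(1+0.123)^4 + 204.7358/(1+0.123)^4 = 174.5968

R$174.60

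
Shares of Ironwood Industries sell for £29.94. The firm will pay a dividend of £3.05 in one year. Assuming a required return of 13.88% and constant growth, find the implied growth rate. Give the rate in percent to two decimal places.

3.69%

From P₀ = D₁/(r − g), the implied growth is g = r − D₁/P₀.
g = 0.1388 − 3.05/29.94 = 0.1388 − 0.10187 = 0.03693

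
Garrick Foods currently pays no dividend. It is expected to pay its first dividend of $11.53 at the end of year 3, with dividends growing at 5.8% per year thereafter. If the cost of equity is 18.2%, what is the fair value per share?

$66.55

Deferred-dividend DDM. At t=2 the remaining stream is a growing perpetuity with first payment D_3 = 11.53.
V_2 = D_3/(r−g) = 11.53/(0.182−0.058) = 92.9839
P₀ = V_2/(1+r)^2 = 92.9839/(1+0.182)^2 = 66.5538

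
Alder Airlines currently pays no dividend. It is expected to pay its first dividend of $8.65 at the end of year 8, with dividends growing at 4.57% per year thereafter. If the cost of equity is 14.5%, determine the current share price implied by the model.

$33.76

Deferred-dividend DDM. At t=7 the remaining stream is a growing perpetuity with first payment D_8 = 8.65.
V_7 = D_8/(r−g) = 8.65/(0.145−0.0457) = 87.1098
P₀ = V_7/(1+r)^7 = 87.1098/(1+0.145)^7 = 33.7620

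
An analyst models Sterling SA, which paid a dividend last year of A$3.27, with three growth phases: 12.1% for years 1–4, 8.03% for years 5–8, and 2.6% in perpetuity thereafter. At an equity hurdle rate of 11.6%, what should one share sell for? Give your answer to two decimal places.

A$58.83

Three-stage DDM. Project D₁…D_8; terminal Gordon value at t=8 with g = 0.026; discount at r = 0.116.
D_1 = 3.6657
D_2 = 4.1092
D_3 = 4.6064
D_4 = 5.1638
D_5 = 5.5785
D_6 = 6.0264
D_7 = 6.5103
D_8 = 7.0331
TV_8 = 7.2160/(0.116−0.026) = 80.1775
P₀ = Σ Dₜ/(1+r)ᵗ + TV_8/(1+r)^8 = 58.8344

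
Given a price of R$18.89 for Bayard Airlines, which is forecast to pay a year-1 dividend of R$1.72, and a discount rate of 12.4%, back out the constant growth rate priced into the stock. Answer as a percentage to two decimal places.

3.29%

From P₀ = D₁/(r − g), the implied growth is g = r − D₁/P₀.
g = 0.124 − 1.72/18.89 = 0.124 − 0.09105 = 0.03295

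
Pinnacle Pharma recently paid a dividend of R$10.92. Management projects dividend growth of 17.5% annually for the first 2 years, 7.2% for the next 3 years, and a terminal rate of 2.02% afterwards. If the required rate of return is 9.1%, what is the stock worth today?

Three-stage DDM. Project D₁…D_5; terminal Gordon value at t=5 with g = 0.0202; discount at r = 0.091.
D_1 = 12.8310
D_2 = 15.0764
D_3 = 16.1619
D_4 = 17.3256
D_5 = 18.5730
TV_5 = 18.9482/(0.091−0.0202) = 267.6300
P₀ = Σ Dₜ/(1+r)ᵗ + TV_5/(1+r)^5 = 234.2631

R$234.26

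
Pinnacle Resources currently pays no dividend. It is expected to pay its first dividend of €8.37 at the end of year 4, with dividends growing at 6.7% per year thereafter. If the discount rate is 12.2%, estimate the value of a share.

€107.74

Deferred-dividend DDM. At t=3 the remaining stream is a growing perpetuity with first payment D_4 = 8.37.
V_3 = D_4/(r−g) = 8.37/(0.122−0.067) = 152.1818
P₀ = V_3/(1+r)^3 = 152.1818/(1+0.122)^3 = 107.7418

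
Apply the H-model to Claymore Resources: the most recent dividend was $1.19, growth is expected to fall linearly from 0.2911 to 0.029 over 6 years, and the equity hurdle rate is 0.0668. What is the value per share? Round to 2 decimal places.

$57.15

H-model: P₀ = D₀[(1+g_L) + H(g_S−g_L)]/(r−g_L), with H = 6/2 = 3.
P₀ = 1.19 × [(1+0.029) + 3×(0.2911−0.029)] / (0.0668−0.029)
   = 1.19 × 1.8153 / 0.0378 = 57.1483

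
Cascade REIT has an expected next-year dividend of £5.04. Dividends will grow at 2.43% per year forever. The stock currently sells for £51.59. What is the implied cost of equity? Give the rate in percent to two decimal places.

12.20%

Rearranging the constant-growth DDM: r = D₁/P₀ + g.
r = 5.0400 / 51.59 + 0.0243 = 0.09769 + 0.0243 = 0.12199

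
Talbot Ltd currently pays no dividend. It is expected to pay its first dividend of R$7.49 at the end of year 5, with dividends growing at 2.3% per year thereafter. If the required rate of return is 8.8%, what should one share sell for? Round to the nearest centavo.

R$82.23

Deferred-dividend DDM. At t=4 the remaining stream is a growing perpetuity with first payment D_5 = 7.49.
V_4 = D_5/(r−g) = 7.49/(0.088−0.023) = 115.2308
P₀ = V_4/(1+r)^4 = 115.2308/(1+0.088)^4 = 82.2343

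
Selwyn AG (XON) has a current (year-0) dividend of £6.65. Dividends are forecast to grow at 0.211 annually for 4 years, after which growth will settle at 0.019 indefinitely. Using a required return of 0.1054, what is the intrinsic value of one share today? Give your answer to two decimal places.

Two-stage DDM. Project D₁…D_4 at 0.211, terminal growth 0.019, discount at r = 0.1054.
D_1 = 8.0532
D_2 = 9.7524
D_3 = 11.8101
D_4 = 14.3020
Terminal value at t=4: TV = D_5/(r−g) = 14.5738/(0.1054−0.019) = 168.6781
P₀ = 8.0532/(1+0.1054)^1 + 9.7524/(1+0.1054)^2 + 11.8101/(1+0.1054)^3 + 14.3020/(1+0.1054)^4 + 168.6781/(1+0.1054)^4 = 146.5638

£146.56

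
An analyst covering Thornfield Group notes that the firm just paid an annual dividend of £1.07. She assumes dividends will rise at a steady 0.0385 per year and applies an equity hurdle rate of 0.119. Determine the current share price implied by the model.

£13.80

Gordon growth model: P₀ = D₁/(r − g). D₁ = 1.07 × (1 + 0.0385) = 1.1112.
P₀ = 1.1112 / (0.119 − 0.0385) = 1.1112 / 0.0805 = 13.8037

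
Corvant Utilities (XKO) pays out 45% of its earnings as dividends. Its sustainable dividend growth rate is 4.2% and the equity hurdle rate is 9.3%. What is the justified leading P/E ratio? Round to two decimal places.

8.82

Justified leading P/E = b/(r−g) = 0.45/(0.093−0.042) = 8.8235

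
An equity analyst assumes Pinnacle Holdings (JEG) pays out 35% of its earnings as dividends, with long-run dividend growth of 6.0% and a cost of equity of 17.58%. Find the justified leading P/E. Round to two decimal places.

Justified leading P/E = b/(r−g) = 0.35/(0.1758−0.06) = 3.0225

3.02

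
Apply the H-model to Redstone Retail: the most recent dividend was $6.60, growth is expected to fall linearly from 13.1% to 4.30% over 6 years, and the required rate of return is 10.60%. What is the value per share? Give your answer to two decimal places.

$136.92

H-model: P₀ = D₀[(1+g_L) + H(g_S−g_L)]/(r−g_L), with H = 6/2 = 3.
P₀ = 6.60 × [(1+0.043) + 3×(0.131−0.043)] / (0.106−0.043)
   = 6.60 × 1.3070 / 0.063 = 136.9238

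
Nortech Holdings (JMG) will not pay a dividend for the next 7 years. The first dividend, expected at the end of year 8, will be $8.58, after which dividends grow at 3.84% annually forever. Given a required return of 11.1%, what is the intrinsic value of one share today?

Deferred-dividend DDM. At t=7 the remaining stream is a growing perpetuity with first payment D_8 = 8.58.
V_7 = D_8/(r−g) = 8.58/(0.111−0.0384) = 118.1818
P₀ = V_7/(1+r)^7 = 118.1818/(1+0.111)^7 = 56.5656

$56.57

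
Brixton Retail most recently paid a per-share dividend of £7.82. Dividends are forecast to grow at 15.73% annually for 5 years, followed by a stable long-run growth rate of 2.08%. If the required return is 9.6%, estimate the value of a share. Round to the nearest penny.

£185.52

Two-stage DDM. Project D₁…D_5 at 0.1573, terminal growth 0.0208, discount at r = 0.096.
D_1 = 9.0501
D_2 = 10.4737
D_3 = 12.1212
D_4 = 14.0278
D_5 = 16.2344
Terminal value at t=5: TV = D_6/(r−g) = 16.5721/(0.096−0.0208) = 220.3735
P₀ = 9.0501/(1+0.096)^1 + 10.4737/(1+0.096)^2 + 12.1212/(1+0.096)^3 + 14.0278/(1+0.096)^4 + 16.2344/(1+0.096)^5 + 220.3735/(1+0.096)^5 = 185.5208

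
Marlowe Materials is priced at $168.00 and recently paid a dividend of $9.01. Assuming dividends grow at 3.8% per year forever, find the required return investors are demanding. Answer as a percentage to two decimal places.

9.37%

Rearranging the constant-growth DDM: r = D₁/P₀ + g.
D₁ = 9.01 × (1 + 0.038) = 9.3524.
r = 9.3524 / 168.00 + 0.038 = 0.05567 + 0.038 = 0.09367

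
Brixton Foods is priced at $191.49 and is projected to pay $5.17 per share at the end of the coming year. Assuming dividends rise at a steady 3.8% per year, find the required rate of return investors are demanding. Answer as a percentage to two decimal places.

6.50%

Rearranging the constant-growth DDM: r = D₁/P₀ + g.
r = 5.1700 / 191.49 + 0.038 = 0.02700 + 0.038 = 0.06500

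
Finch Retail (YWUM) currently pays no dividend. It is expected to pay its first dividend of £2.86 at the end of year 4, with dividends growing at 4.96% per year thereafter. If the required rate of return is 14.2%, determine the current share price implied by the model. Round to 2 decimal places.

Deferred-dividend DDM. At t=3 the remaining stream is a growing perpetuity with first payment D_4 = 2.86.
V_3 = D_4/(r−g) = 2.86/(0.142−0.0496) = 30.9524
P₀ = V_3/(1+r)^3 = 30.9524/(1+0.142)^3 = 20.7824

£20.78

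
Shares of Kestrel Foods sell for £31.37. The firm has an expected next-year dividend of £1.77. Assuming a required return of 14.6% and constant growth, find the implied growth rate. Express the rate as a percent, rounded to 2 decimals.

From P₀ = D₁/(r − g), the implied growth is g = r − D₁/P₀.
g = 0.146 − 1.77/31.37 = 0.146 − 0.05642 = 0.08958

8.96%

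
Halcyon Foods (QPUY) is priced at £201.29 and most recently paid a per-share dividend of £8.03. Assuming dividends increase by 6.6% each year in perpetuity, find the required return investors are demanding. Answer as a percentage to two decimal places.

10.85%

Rearranging the constant-growth DDM: r = D₁/P₀ + g.
D₁ = 8.03 × (1 + 0.066) = 8.5600.
r = 8.5600 / 201.29 + 0.066 = 0.04253 + 0.066 = 0.10853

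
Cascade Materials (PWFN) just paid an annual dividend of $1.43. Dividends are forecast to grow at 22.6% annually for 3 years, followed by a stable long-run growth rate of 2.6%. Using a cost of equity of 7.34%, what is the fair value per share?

Two-stage DDM. Project D₁…D_3 at 0.226, terminal growth 0.026, discount at r = 0.0734.
D_1 = 1.7532
D_2 = 2.1494
D_3 = 2.6352
Terminal value at t=3: TV = D_4/(r−g) = 2.7037/(0.0734−0.026) = 57.0396
P₀ = 1.7532/(1+0.0734)^1 + 2.1494/(1+0.0734)^2 + 2.6352/(1+0.0734)^3 + 57.0396/(1+0.0734)^3 = 51.7497

$51.75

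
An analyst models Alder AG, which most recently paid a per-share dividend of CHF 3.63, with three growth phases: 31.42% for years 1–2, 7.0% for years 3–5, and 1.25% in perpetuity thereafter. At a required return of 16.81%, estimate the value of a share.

CHF 43.26

Three-stage DDM. Project D₁…D_5; terminal Gordon value at t=5 with g = 0.0125; discount at r = 0.1681.
D_1 = 4.7705
D_2 = 6.2695
D_3 = 6.7083
D_4 = 7.1779
D_5 = 7.6803
TV_5 = 7.7764/(0.1681−0.0125) = 49.9766
P₀ = Σ Dₜ/(1+r)ᵗ + TV_5/(1+r)^5 = 43.2558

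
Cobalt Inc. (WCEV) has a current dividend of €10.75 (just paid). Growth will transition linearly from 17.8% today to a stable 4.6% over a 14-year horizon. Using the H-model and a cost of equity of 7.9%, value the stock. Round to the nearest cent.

H-model: P₀ = D₀[(1+g_L) + H(g_S−g_L)]/(r−g_L), with H = 14/2 = 7.
P₀ = 10.75 × [(1+0.046) + 7×(0.178−0.046)] / (0.079−0.046)
   = 10.75 × 1.9700 / 0.033 = 641.7424

€641.74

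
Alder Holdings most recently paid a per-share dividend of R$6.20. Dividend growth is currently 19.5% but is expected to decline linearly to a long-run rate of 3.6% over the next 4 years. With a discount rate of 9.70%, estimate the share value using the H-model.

H-model: P₀ = D₀[(1+g_L) + H(g_S−g_L)]/(r−g_L), with H = 4/2 = 2.
P₀ = 6.20 × [(1+0.036) + 2×(0.195−0.036)] / (0.097−0.036)
   = 6.20 × 1.3540 / 0.061 = 137.6197

R$137.62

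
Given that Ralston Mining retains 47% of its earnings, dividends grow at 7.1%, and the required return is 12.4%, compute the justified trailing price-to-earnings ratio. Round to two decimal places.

Payout ratio b = 1 − 0.47 = 0.53.
Justified trailing P/E = b(1+g)/(r−g) = 0.53×(1+0.071)/(0.124−0.071) = 10.7100

10.71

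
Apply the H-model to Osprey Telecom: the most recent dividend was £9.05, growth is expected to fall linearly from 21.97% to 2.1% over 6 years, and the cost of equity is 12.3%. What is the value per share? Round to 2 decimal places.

£143.48

H-model: P₀ = D₀[(1+g_L) + H(g_S−g_L)]/(r−g_L), with H = 6/2 = 3.
P₀ = 9.05 × [(1+0.021) + 3×(0.2197−0.021)] / (0.123−0.021)
   = 9.05 × 1.6171 / 0.102 = 143.4780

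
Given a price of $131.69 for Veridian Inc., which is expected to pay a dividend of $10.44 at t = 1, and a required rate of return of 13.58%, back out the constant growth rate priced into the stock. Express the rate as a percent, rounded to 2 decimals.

From P₀ = D₁/(r − g), the implied growth is g = r − D₁/P₀.
g = 0.1358 − 10.44/131.69 = 0.1358 − 0.07928 = 0.05652

5.65%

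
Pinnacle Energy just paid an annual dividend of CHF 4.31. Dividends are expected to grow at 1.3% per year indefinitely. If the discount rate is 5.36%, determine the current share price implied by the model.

CHF 107.54

Gordon growth model: P₀ = D₁/(r − g). D₁ = 4.31 × (1 + 0.013) = 4.3660.
P₀ = 4.3660 / (0.0536 − 0.013) = 4.3660 / 0.0406 = 107.5377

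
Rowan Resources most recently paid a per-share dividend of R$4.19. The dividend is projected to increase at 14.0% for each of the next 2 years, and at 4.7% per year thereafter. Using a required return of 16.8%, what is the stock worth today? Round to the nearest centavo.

R$42.62

Two-stage DDM. Project D₁…D_2 at 0.14, terminal growth 0.047, discount at r = 0.168.
D_1 = 4.7766
D_2 = 5.4453
Terminal value at t=2: TV = D_3/(r−g) = 5.7013/(0.168−0.047) = 47.1178
P₀ = 4.7766/(1+0.168)^1 + 5.4453/(1+0.168)^2 + 47.1178/(1+0.168)^2 = 42.6192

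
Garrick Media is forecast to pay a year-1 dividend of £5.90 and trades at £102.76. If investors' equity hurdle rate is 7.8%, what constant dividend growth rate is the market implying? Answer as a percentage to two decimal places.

From P₀ = D₁/(r − g), the implied growth is g = r − D₁/P₀.
g = 0.078 − 5.90/102.76 = 0.078 − 0.05742 = 0.02058

2.06%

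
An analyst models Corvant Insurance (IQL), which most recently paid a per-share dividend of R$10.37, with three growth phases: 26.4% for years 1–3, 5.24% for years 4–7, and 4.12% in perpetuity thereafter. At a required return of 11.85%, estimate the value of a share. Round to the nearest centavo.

Three-stage DDM. Project D₁…D_7; terminal Gordon value at t=7 with g = 0.0412; discount at r = 0.1185.
D_1 = 13.1077
D_2 = 16.5681
D_3 = 20.9421
D_4 = 22.0395
D_5 = 23.1943
D_6 = 24.4097
D_7 = 25.6888
TV_7 = 26.7471/(0.1185−0.0412) = 346.0175
P₀ = Σ Dₜ/(1+r)ᵗ + TV_7/(1+r)^7 = 249.4523

R$249.45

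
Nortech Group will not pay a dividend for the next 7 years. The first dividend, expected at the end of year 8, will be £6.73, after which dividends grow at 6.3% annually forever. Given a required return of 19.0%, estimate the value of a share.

£15.68

Deferred-dividend DDM. At t=7 the remaining stream is a growing perpetuity with first payment D_8 = 6.73.
V_7 = D_8/(r−g) = 6.73/(0.19−0.063) = 52.9921
P₀ = V_7/(1+r)^7 = 52.9921/(1+0.19)^7 = 15.6813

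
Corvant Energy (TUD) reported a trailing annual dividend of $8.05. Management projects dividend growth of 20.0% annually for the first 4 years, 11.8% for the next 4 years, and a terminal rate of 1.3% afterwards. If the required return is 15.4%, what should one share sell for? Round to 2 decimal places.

$129.91

Three-stage DDM. Project D₁…D_8; terminal Gordon value at t=8 with g = 0.013; discount at r = 0.154.
D_1 = 9.6600
D_2 = 11.5920
D_3 = 13.9104
D_4 = 16.6925
D_5 = 18.6622
D_6 = 20.8643
D_7 = 23.3263
D_8 = 26.0788
TV_8 = 26.4179/(0.154−0.013) = 187.3607
P₀ = Σ Dₜ/(1+r)ᵗ + TV_8/(1+r)^8 = 129.9132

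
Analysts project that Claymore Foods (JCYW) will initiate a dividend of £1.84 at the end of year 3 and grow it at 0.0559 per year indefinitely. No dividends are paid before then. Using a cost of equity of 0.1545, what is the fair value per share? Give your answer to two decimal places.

£14.00

Deferred-dividend DDM. At t=2 the remaining stream is a growing perpetuity with first payment D_3 = 1.84.
V_2 = D_3/(r−g) = 1.84/(0.1545−0.0559) = 18.6613
P₀ = V_2/(1+r)^2 = 18.6613/(1+0.1545)^2 = 14.0008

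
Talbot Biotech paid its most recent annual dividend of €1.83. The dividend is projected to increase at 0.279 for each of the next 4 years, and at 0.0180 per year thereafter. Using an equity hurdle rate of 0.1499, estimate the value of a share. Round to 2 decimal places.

Two-stage DDM. Project D₁…D_4 at 0.279, terminal growth 0.018, discount at r = 0.1499.
D_1 = 2.3406
D_2 = 2.9936
D_3 = 3.8288
D_4 = 4.8970
Terminal value at t=4: TV = D_5/(r−g) = 4.9852/(0.1499−0.018) = 37.7952
P₀ = 2.3406/(1+0.1499)^1 + 2.9936/(1+0.1499)^2 + 3.8288/(1+0.1499)^3 + 4.8970/(1+0.1499)^4 + 37.7952/(1+0.1499)^4 = 31.2355

€31.24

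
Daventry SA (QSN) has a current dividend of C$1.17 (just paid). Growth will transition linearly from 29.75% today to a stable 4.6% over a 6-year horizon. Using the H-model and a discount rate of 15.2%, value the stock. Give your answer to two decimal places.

H-model: P₀ = D₀[(1+g_L) + H(g_S−g_L)]/(r−g_L), with H = 6/2 = 3.
P₀ = 1.17 × [(1+0.046) + 3×(0.2975−0.046)] / (0.152−0.046)
   = 1.17 × 1.8005 / 0.106 = 19.8734

C$19.87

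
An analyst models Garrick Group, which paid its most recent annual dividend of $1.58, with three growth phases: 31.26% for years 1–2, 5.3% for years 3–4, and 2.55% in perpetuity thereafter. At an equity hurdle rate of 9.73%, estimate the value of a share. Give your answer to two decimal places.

Three-stage DDM. Project D₁…D_4; terminal Gordon value at t=4 with g = 0.0255; discount at r = 0.0973.
D_1 = 2.0739
D_2 = 2.7222
D_3 = 2.8665
D_4 = 3.0184
TV_4 = 3.0954/(0.0973−0.0255) = 43.1112
P₀ = Σ Dₜ/(1+r)ᵗ + TV_4/(1+r)^4 = 38.1388

$38.14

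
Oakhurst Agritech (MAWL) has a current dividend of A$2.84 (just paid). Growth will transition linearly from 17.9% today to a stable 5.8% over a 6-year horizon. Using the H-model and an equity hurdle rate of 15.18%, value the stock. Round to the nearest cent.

A$43.02

H-model: P₀ = D₀[(1+g_L) + H(g_S−g_L)]/(r−g_L), with H = 6/2 = 3.
P₀ = 2.84 × [(1+0.058) + 3×(0.179−0.058)] / (0.1518−0.058)
   = 2.84 × 1.4210 / 0.0938 = 43.0239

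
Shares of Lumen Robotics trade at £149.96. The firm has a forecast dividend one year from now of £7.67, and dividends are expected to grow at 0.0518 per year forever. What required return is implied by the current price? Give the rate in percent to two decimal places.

10.29%

Rearranging the constant-growth DDM: r = D₁/P₀ + g.
r = 7.6700 / 149.96 + 0.0518 = 0.05115 + 0.0518 = 0.10295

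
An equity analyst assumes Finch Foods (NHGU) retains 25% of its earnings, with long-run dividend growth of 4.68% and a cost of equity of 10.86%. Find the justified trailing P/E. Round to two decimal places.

12.70

Payout ratio b = 1 − 0.25 = 0.75.
Justified trailing P/E = b(1+g)/(r−g) = 0.75×(1+0.0468)/(0.1086−0.0468) = 12.7039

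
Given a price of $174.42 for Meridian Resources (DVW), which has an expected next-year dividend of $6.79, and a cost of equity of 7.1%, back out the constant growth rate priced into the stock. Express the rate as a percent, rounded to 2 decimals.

3.21%

From P₀ = D₁/(r − g), the implied growth is g = r − D₁/P₀.
g = 0.071 − 6.79/174.42 = 0.071 − 0.03893 = 0.03207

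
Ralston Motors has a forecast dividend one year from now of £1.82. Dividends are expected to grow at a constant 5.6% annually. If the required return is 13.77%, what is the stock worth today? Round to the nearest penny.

Gordon growth model: P₀ = D₁/(r − g), with D₁ = 1.82 given directly.
P₀ = 1.8200 / (0.1377 − 0.056) = 1.8200 / 0.0817 = 22.2766

£22.28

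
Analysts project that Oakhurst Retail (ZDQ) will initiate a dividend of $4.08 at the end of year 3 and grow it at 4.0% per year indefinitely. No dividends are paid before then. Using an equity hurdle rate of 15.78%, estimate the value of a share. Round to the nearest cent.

$25.84

Deferred-dividend DDM. At t=2 the remaining stream is a growing perpetuity with first payment D_3 = 4.08.
V_2 = D_3/(r−g) = 4.08/(0.1578−0.04) = 34.6350
P₀ = V_2/(1+r)^2 = 34.6350/(1+0.1578)^2 = 25.8373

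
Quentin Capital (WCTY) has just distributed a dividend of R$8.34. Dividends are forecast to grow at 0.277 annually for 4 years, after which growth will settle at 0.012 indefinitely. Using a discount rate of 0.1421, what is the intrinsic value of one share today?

R$145.84

Two-stage DDM. Project D₁…D_4 at 0.277, terminal growth 0.012, discount at r = 0.1421.
D_1 = 10.6502
D_2 = 13.6003
D_3 = 17.3676
D_4 = 22.1784
Terminal value at t=4: TV = D_5/(r−g) = 22.4445/(0.1421−0.012) = 172.5174
P₀ = 10.6502/(1+0.1421)^1 + 13.6003/(1+0.1421)^2 + 17.3676/(1+0.1421)^3 + 22.1784/(1+0.1421)^4 + 172.5174/(1+0.1421)^4 = 145.8397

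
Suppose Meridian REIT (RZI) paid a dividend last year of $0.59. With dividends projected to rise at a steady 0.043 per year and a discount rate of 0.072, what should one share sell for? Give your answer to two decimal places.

$21.22

Gordon growth model: P₀ = D₁/(r − g). D₁ = 0.59 × (1 + 0.043) = 0.6154.
P₀ = 0.6154 / (0.072 − 0.043) = 0.6154 / 0.029 = 21.2197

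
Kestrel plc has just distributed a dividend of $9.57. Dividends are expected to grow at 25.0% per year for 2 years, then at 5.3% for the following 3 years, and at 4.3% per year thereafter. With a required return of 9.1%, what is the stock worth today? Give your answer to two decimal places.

Three-stage DDM. Project D₁…D_5; terminal Gordon value at t=5 with g = 0.043; discount at r = 0.091.
D_1 = 11.9625
D_2 = 14.9531
D_3 = 15.7456
D_4 = 16.5802
D_5 = 17.4589
TV_5 = 18.2096/(0.091−0.043) = 379.3675
P₀ = Σ Dₜ/(1+r)ᵗ + TV_5/(1+r)^5 = 304.0854

$304.09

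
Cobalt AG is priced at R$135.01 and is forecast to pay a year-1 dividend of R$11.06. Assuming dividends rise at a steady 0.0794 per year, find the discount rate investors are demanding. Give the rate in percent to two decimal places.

16.13%

Rearranging the constant-growth DDM: r = D₁/P₀ + g.
r = 11.0600 / 135.01 + 0.0794 = 0.08192 + 0.0794 = 0.16132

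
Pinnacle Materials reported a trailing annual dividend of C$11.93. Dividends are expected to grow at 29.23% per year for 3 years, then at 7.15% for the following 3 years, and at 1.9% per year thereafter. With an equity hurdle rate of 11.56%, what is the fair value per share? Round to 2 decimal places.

C$273.04

Three-stage DDM. Project D₁…D_6; terminal Gordon value at t=6 with g = 0.019; discount at r = 0.1156.
D_1 = 15.4171
D_2 = 19.9236
D_3 = 25.7472
D_4 = 27.5882
D_5 = 29.5607
D_6 = 31.6743
TV_6 = 32.2761/(0.1156−0.019) = 334.1212
P₀ = Σ Dₜ/(1+r)ᵗ + TV_6/(1+r)^6 = 273.0425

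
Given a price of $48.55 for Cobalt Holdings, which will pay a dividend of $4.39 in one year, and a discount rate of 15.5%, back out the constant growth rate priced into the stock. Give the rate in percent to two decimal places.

From P₀ = D₁/(r − g), the implied growth is g = r − D₁/P₀.
g = 0.155 − 4.39/48.55 = 0.155 − 0.09042 = 0.06458

6.46%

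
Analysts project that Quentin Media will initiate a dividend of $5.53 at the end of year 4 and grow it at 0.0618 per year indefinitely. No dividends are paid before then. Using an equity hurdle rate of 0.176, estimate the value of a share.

Deferred-dividend DDM. At t=3 the remaining stream is a growing perpetuity with first payment D_4 = 5.53.
V_3 = D_4/(r−g) = 5.53/(0.176−0.0618) = 48.4238
P₀ = V_3/(1+r)^3 = 48.4238/(1+0.176)^3 = 29.7740

$29.77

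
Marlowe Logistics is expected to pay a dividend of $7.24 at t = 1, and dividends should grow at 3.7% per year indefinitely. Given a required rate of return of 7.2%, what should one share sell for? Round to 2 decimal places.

Gordon growth model: P₀ = D₁/(r − g), with D₁ = 7.24 given directly.
P₀ = 7.2400 / (0.072 − 0.037) = 7.2400 / 0.035 = 206.8571

$206.86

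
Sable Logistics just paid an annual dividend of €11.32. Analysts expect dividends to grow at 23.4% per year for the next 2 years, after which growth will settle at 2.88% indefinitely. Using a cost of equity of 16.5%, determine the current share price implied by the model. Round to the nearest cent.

Two-stage DDM. Project D₁…D_2 at 0.234, terminal growth 0.0288, discount at r = 0.165.
D_1 = 13.9689
D_2 = 17.2376
Terminal value at t=2: TV = D_3/(r−g) = 17.7340/(0.165−0.0288) = 130.2059
P₀ = 13.9689/(1+0.165)^1 + 17.2376/(1+0.165)^2 + 130.2059/(1+0.165)^2 = 120.6264

€120.63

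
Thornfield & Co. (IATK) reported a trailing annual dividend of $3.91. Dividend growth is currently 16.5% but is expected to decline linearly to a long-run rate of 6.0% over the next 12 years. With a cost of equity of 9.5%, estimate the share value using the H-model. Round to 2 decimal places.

H-model: P₀ = D₀[(1+g_L) + H(g_S−g_L)]/(r−g_L), with H = 12/2 = 6.
P₀ = 3.91 × [(1+0.06) + 6×(0.165−0.06)] / (0.095−0.06)
   = 3.91 × 1.6900 / 0.035 = 188.7971

$188.80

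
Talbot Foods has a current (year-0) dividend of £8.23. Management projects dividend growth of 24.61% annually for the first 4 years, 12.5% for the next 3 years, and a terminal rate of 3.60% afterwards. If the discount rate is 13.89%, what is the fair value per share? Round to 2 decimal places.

£190.41

Three-stage DDM. Project D₁…D_7; terminal Gordon value at t=7 with g = 0.036; discount at r = 0.1389.
D_1 = 10.2554
D_2 = 12.7793
D_3 = 15.9242
D_4 = 19.8432
D_5 = 22.3236
D_6 = 25.1140
D_7 = 28.2533
TV_7 = 29.2704/(0.1389−0.036) = 284.4549
P₀ = Σ Dₜ/(1+r)ᵗ + TV_7/(1+r)^7 = 190.4062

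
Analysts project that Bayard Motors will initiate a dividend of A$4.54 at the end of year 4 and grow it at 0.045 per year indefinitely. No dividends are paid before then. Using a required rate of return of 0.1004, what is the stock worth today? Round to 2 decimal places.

A$61.50

Deferred-dividend DDM. At t=3 the remaining stream is a growing perpetuity with first payment D_4 = 4.54.
V_3 = D_4/(r−g) = 4.54/(0.1004−0.045) = 81.9495
P₀ = V_3/(1+r)^3 = 81.9495/(1+0.1004)^3 = 61.5027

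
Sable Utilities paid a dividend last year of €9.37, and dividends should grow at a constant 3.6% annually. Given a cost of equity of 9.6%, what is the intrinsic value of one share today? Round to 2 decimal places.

€161.79

Gordon growth model: P₀ = D₁/(r − g). D₁ = 9.37 × (1 + 0.036) = 9.7073.
P₀ = 9.7073 / (0.096 − 0.036) = 9.7073 / 0.06 = 161.7887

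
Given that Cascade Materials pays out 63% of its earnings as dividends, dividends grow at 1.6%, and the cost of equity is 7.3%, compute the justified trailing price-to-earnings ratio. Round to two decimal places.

11.23

Justified trailing P/E = b(1+g)/(r−g) = 0.63×(1+0.016)/(0.073−0.016) = 11.2295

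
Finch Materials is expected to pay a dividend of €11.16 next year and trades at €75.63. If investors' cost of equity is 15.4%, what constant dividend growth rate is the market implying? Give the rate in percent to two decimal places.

From P₀ = D₁/(r − g), the implied growth is g = r − D₁/P₀.
g = 0.154 − 11.16/75.63 = 0.154 − 0.14756 = 0.00644

0.64%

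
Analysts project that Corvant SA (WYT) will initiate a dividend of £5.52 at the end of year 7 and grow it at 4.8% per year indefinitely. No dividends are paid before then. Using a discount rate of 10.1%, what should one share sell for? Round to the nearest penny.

£58.47

Deferred-dividend DDM. At t=6 the remaining stream is a growing perpetuity with first payment D_7 = 5.52.
V_6 = D_7/(r−g) = 5.52/(0.101−0.048) = 104.1509
P₀ = V_6/(1+r)^6 = 104.1509/(1+0.101)^6 = 58.4708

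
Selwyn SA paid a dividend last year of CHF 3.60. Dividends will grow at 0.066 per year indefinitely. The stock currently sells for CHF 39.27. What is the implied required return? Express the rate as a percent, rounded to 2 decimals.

Rearranging the constant-growth DDM: r = D₁/P₀ + g.
D₁ = 3.60 × (1 + 0.066) = 3.8376.
r = 3.8376 / 39.27 + 0.066 = 0.09772 + 0.066 = 0.16372

16.37%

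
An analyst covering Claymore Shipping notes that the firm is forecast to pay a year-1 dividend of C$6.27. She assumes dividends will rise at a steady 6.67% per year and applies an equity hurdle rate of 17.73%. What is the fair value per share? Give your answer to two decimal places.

C$56.69

Gordon growth model: P₀ = D₁/(r − g), with D₁ = 6.27 given directly.
P₀ = 6.2700 / (0.1773 − 0.0667) = 6.2700 / 0.1106 = 56.6908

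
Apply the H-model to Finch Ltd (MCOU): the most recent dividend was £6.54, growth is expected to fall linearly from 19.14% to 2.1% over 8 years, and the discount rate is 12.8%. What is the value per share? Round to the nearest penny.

£104.07

H-model: P₀ = D₀[(1+g_L) + H(g_S−g_L)]/(r−g_L), with H = 8/2 = 4.
P₀ = 6.54 × [(1+0.021) + 4×(0.1914−0.021)] / (0.128−0.021)
   = 6.54 × 1.7026 / 0.107 = 104.0655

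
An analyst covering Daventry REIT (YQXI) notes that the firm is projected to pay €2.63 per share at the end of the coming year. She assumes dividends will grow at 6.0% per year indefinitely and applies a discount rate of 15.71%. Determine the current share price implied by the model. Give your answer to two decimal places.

€27.09

Gordon growth model: P₀ = D₁/(r − g), with D₁ = 2.63 given directly.
P₀ = 2.6300 / (0.1571 − 0.06) = 2.6300 / 0.0971 = 27.0855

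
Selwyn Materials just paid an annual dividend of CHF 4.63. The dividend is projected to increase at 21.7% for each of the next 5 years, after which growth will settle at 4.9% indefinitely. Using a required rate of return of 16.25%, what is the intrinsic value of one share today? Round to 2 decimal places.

Two-stage DDM. Project D₁…D_5 at 0.217, terminal growth 0.049, discount at r = 0.1625.
D_1 = 5.6347
D_2 = 6.8574
D_3 = 8.3455
D_4 = 10.1565
D_5 = 12.3604
Terminal value at t=5: TV = D_6/(r−g) = 12.9661/(0.1625−0.049) = 114.2388
P₀ = 5.6347/(1+0.1625)^1 + 6.8574/(1+0.1625)^2 + 8.3455/(1+0.1625)^3 + 10.1565/(1+0.1625)^4 + 12.3604/(1+0.1625)^5 + 114.2388/(1+0.1625)^5 = 80.4250

CHF 80.42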